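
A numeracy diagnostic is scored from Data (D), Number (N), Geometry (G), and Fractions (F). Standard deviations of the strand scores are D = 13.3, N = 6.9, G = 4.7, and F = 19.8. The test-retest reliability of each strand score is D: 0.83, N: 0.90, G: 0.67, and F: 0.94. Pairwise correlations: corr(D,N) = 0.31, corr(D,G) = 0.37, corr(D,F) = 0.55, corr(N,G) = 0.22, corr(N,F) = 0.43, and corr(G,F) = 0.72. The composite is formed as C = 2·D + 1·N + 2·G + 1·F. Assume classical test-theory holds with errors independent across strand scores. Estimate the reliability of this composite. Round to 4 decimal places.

0.9297

Var(C) = 2²·13.3² + 6.9² + 2²·4.7² + 19.8² + 2·[2·13.3·6.9·0.31 + 4·13.3·4.7·0.37 + 2·13.3·19.8·0.55 + 2·6.9·4.7·0.22 + 6.9·19.8·0.43 + 2·4.7·19.8·0.72] = 1235.57 + 1292.22 = 2527.79.
Under uncorrelated errors the observed covariances equal the true-score covariances, so only the own-variance terms attenuate.
True-score variance = [2²·13.3²·0.83 + 6.9²·0.90 + 2²·4.7²·0.67 + 19.8²·0.94] + 1292.22 = 1057.84 + 1292.22 = 2350.06.
Reliability = 2350.06 / 2527.79 = 0.9297.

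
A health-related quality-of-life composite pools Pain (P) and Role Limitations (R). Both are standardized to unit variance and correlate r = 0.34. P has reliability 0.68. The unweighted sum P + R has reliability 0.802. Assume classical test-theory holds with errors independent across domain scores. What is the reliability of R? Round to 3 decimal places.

0.789

Var(P+R) = 2 + 2·0.34 = 2.680.
True-score variance = ρ_P + ρ_R + 2·0.34, so 0.802 = (0.68 + ρ_R + 0.68) / 2.680.
ρ_R = 0.802·2.680 − 0.68 − 0.68 = 0.789.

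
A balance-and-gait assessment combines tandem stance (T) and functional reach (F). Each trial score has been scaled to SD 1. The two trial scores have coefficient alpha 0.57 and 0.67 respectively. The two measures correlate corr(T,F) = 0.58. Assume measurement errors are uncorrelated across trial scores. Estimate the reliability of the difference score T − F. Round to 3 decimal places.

0.095

Var(T−F) = 1 + 1 − 2·0.58 = 2 − 1.16 = 0.84.
Under uncorrelated errors the observed covariances equal the true-score covariances, so only the own-variance terms attenuate.
True-score variance = [0.57 + 0.67] − 1.16 = 1.24 − 1.16 = 0.08.
Reliability = 0.08 / 0.84 = 0.095.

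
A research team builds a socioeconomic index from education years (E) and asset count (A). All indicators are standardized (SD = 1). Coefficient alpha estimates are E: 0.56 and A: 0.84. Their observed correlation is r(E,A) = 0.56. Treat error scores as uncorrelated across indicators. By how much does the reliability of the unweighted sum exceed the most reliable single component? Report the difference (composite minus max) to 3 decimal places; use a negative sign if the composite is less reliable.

Var(sum) = 2 + 1.12 = 3.12; true-score variance = 1.4 + 1.12 = 2.52; composite reliability = 0.8077.
Max component reliability = 0.8400.
Difference = 0.8077 − 0.8400 = -0.032.

-0.032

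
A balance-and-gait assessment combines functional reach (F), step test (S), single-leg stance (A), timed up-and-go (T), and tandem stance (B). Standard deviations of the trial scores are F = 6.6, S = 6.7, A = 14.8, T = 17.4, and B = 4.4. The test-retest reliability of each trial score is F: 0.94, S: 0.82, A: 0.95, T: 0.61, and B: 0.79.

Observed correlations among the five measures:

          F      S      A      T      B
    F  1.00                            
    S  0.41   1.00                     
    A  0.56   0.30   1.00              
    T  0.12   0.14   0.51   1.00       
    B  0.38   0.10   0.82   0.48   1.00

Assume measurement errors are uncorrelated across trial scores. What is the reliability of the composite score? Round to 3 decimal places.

Var(F+S+A+T+B) = 6.6² + 6.7² + 14.8² + 17.4² + 4.4² + 2·[6.6·6.7·0.41 + 6.6·14.8·0.56 + 6.6·17.4·0.12 + 6.6·4.4·0.38 + 6.7·14.8·0.30 + 6.7·17.4·0.14 + 6.7·4.4·0.10 + 14.8·17.4·0.51 + 14.8·4.4·0.82 + 17.4·4.4·0.48] = 629.61 + 736.293 = 1365.9.
With uncorrelated errors the cross-covariances are all true-score covariance, so they carry over unchanged; only the diagonal terms shrink to ρᵢσᵢ².
True-score variance = [6.6²·0.94 + 6.7²·0.82 + 14.8²·0.95 + 17.4²·0.61 + 4.4²·0.79] + 736.293 = 485.822 + 736.293 = 1222.12.
Reliability = 1222.12 / 1365.9 = 0.895.

0.895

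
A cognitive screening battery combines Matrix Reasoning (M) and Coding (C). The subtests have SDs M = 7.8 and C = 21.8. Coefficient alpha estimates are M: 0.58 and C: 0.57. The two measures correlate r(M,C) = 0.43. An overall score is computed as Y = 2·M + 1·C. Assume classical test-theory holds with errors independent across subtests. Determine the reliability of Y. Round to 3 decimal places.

Var(Y) = 2²·7.8² + 21.8² + 2·[2·7.8·21.8·0.43] = 718.6 + 292.469 = 1011.07.
With uncorrelated errors the cross-covariances are all true-score covariance, so they carry over unchanged; only the diagonal terms shrink to ρᵢσᵢ².
True-score variance = [2²·7.8²·0.58 + 21.8²·0.57] + 292.469 = 412.036 + 292.469 = 704.504.
Reliability = 704.504 / 1011.07 = 0.697.

0.697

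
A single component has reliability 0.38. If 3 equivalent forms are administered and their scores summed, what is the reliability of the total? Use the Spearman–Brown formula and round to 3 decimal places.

ρ_k = kρ / (1 + (k−1)ρ) = 3·0.38 / (1 + 2·0.38) = 1.140 / 1.760 = 0.648.

0.648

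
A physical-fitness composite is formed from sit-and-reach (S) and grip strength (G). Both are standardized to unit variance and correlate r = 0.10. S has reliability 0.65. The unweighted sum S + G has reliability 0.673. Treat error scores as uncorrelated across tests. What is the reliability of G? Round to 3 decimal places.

0.631

Var(S+G) = 2 + 2·0.10 = 2.200.
True-score variance = ρ_S + ρ_G + 2·0.10, so 0.673 = (0.65 + ρ_G + 0.20) / 2.200.
ρ_G = 0.673·2.200 − 0.65 − 0.20 = 0.631.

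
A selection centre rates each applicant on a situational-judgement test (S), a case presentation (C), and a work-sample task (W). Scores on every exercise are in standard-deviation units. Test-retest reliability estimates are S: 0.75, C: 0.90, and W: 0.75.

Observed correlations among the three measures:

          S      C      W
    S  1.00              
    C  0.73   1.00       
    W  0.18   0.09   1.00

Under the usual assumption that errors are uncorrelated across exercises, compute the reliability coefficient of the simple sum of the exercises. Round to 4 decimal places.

0.8800

Var(S+C+W) = 3 + 2·[0.73 + 0.18 + 0.09] = 3 + 2 = 5.
With uncorrelated errors the cross-covariances are all true-score covariance, so they carry over unchanged; only the diagonal terms shrink to ρᵢσᵢ².
True-score variance = [0.75 + 0.90 + 0.75] + 2 = 2.4 + 2 = 4.4.
Reliability = 4.4 / 5 = 0.8800.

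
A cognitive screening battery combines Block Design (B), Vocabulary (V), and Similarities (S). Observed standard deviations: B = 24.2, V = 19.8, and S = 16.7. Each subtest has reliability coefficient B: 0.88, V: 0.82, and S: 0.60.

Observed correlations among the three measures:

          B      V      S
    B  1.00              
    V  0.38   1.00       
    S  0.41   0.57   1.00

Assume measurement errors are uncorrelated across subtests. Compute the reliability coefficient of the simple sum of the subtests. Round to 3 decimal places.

Var(B+V+S) = 24.2² + 19.8² + 16.7² + 2·[24.2·19.8·0.38 + 24.2·16.7·0.41 + 19.8·16.7·0.57] = 1256.57 + 1072.51 = 2329.08.
With uncorrelated errors the cross-covariances are all true-score covariance, so they carry over unchanged; only the diagonal terms shrink to ρᵢσᵢ².
True-score variance = [24.2²·0.88 + 19.8²·0.82 + 16.7²·0.60] + 1072.51 = 1004.17 + 1072.51 = 2076.68.
Reliability = 2076.68 / 2329.08 = 0.892.

0.892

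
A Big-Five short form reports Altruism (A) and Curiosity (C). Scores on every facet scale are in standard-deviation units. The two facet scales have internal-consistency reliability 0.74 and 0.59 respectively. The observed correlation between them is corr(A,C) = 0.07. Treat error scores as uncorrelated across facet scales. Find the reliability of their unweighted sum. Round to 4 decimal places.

Var(A+C) = 2 + 2·[0.07] = 2 + 0.14 = 2.14.
Because errors are independent across components, Cov(Tᵢ,Tⱼ) = Cov(Xᵢ,Xⱼ); the off-diagonal part of the true-score variance is the same as above.
True-score variance = [0.74 + 0.59] + 0.14 = 1.33 + 0.14 = 1.47.
Reliability = 1.47 / 2.14 = 0.6869.

0.6869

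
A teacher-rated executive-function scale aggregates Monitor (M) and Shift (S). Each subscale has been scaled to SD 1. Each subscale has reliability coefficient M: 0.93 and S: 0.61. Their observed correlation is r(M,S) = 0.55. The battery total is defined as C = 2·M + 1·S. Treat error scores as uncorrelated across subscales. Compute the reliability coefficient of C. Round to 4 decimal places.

Var(C) = 2² + 1 + 2·[2·0.55] = 5 + 2.2 = 7.2.
Under uncorrelated errors the observed covariances equal the true-score covariances, so only the own-variance terms attenuate.
True-score variance = [2²·0.93 + 0.61] + 2.2 = 4.33 + 2.2 = 6.53.
Reliability = 6.53 / 7.2 = 0.9069.

0.9069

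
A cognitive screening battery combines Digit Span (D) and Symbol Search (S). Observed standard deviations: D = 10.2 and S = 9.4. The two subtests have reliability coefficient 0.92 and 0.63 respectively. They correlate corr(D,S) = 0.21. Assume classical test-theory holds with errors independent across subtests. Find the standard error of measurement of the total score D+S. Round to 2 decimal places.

Var(total) = 192.4 + 40.2696 = 232.67.
True-score variance = 151.384 + 40.2696 = 191.653, so reliability = 0.8237.
Error variance = 232.67 − 191.653 = 41.0164; SEM = √41.0164 = 6.40.

6.40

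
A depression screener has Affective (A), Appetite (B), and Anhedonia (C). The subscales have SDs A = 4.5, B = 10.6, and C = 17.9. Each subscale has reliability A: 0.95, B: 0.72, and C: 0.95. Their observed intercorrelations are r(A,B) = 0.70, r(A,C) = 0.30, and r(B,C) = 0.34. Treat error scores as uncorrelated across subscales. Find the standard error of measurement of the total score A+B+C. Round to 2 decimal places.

Var(total) = 453.02 + 244.133 = 697.153.
True-score variance = 404.526 + 244.133 = 648.659, so reliability = 0.9304.
Error variance = 697.153 − 648.659 = 48.4938; SEM = √48.4938 = 6.96.

6.96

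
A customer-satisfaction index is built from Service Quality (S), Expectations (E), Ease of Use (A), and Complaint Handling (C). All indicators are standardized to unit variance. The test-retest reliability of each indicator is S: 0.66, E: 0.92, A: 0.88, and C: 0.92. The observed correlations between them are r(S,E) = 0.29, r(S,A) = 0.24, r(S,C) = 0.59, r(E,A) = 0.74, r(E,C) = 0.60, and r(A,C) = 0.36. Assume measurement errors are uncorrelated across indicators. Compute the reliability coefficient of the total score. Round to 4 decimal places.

Var(S+E+A+C) = 4 + 2·[0.29 + 0.24 + 0.59 + 0.74 + 0.60 + 0.36] = 4 + 5.64 = 9.64.
With uncorrelated errors the cross-covariances are all true-score covariance, so they carry over unchanged; only the diagonal terms shrink to ρᵢσᵢ².
True-score variance = [0.66 + 0.92 + 0.88 + 0.92] + 5.64 = 3.38 + 5.64 = 9.02.
Reliability = 9.02 / 9.64 = 0.9357.

0.9357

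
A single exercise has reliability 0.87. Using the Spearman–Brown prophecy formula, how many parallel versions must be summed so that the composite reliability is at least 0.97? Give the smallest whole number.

5

k ≥ ρ*(1−ρ₁)/(ρ₁(1−ρ*)) = 0.97·0.13 / (0.87·0.03) = 4.831.
Smallest integer k = 5.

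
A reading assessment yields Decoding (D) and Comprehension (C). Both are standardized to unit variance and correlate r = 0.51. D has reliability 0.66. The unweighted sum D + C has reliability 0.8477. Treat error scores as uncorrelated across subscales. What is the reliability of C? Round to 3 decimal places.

Var(D+C) = 2 + 2·0.51 = 3.020.
True-score variance = ρ_D + ρ_C + 2·0.51, so 0.8477 = (0.66 + ρ_C + 1.02) / 3.020.
ρ_C = 0.8477·3.020 − 0.66 − 1.02 = 0.880.

0.880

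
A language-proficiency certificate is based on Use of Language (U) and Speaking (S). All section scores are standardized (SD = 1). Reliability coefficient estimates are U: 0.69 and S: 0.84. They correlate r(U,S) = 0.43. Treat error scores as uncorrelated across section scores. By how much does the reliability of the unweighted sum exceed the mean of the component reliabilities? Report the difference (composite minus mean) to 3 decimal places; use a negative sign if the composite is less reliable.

Var(sum) = 2 + 0.86 = 2.86; true-score variance = 1.53 + 0.86 = 2.39; composite reliability = 0.8357.
Mean component reliability = 0.7650.
Difference = 0.8357 − 0.7650 = 0.071.

0.071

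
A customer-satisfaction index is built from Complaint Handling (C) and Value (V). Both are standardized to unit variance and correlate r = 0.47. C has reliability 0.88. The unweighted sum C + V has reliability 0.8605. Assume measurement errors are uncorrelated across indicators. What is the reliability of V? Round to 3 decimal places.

Var(C+V) = 2 + 2·0.47 = 2.940.
True-score variance = ρ_C + ρ_V + 2·0.47, so 0.8605 = (0.88 + ρ_V + 0.94) / 2.940.
ρ_V = 0.8605·2.940 − 0.88 − 0.94 = 0.710.

0.710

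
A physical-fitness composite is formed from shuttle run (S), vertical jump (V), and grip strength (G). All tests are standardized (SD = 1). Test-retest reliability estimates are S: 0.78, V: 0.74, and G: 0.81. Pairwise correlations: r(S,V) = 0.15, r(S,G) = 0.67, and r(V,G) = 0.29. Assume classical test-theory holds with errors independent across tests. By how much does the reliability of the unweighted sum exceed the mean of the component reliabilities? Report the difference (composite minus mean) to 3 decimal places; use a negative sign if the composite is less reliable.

0.095

Var(sum) = 3 + 2.22 = 5.22; true-score variance = 2.33 + 2.22 = 4.55; composite reliability = 0.8716.
Mean component reliability = 0.7767.
Difference = 0.8716 − 0.7767 = 0.095.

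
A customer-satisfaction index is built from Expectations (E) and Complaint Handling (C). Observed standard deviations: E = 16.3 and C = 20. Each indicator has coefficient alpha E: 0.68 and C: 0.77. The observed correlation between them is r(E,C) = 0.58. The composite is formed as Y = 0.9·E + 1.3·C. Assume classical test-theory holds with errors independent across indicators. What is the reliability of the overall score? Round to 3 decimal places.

0.832

Var(Y) = 0.9²·16.3² + 1.3²·20² + 2·[1.17·16.3·20·0.58] = 891.209 + 442.447 = 1333.66.
Because errors are independent across components, Cov(Tᵢ,Tⱼ) = Cov(Xᵢ,Xⱼ); the off-diagonal part of the true-score variance is the same as above.
True-score variance = [0.9²·16.3²·0.68 + 1.3²·20²·0.77] + 442.447 = 666.862 + 442.447 = 1109.31.
Reliability = 1109.31 / 1333.66 = 0.832.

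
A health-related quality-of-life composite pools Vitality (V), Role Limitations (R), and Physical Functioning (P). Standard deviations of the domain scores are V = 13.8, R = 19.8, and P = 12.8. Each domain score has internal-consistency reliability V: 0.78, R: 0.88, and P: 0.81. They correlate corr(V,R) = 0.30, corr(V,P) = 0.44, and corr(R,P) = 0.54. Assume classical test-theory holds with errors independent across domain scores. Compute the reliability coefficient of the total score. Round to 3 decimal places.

Var(V+R+P) = 13.8² + 19.8² + 12.8² + 2·[13.8·19.8·0.30 + 13.8·12.8·0.44 + 19.8·12.8·0.54] = 746.32 + 593.102 = 1339.42.
With uncorrelated errors the cross-covariances are all true-score covariance, so they carry over unchanged; only the diagonal terms shrink to ρᵢσᵢ².
True-score variance = [13.8²·0.78 + 19.8²·0.88 + 12.8²·0.81] + 593.102 = 626.249 + 593.102 = 1219.35.
Reliability = 1219.35 / 1339.42 = 0.910.

0.910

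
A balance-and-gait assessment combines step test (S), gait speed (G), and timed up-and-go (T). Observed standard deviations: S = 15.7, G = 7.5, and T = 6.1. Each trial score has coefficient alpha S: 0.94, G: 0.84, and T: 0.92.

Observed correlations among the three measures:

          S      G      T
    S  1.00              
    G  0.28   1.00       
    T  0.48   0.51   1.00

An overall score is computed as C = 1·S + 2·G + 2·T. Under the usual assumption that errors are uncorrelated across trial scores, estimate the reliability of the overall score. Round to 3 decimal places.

0.944

Var(C) = 15.7² + 2²·7.5² + 2²·6.1² + 2·[2·15.7·7.5·0.28 + 2·15.7·6.1·0.48 + 4·7.5·6.1·0.51] = 620.33 + 502.418 = 1122.75.
Under uncorrelated errors the observed covariances equal the true-score covariances, so only the own-variance terms attenuate.
True-score variance = [15.7²·0.94 + 2²·7.5²·0.84 + 2²·6.1²·0.92] + 502.418 = 557.633 + 502.418 = 1060.05.
Reliability = 1060.05 / 1122.75 = 0.944.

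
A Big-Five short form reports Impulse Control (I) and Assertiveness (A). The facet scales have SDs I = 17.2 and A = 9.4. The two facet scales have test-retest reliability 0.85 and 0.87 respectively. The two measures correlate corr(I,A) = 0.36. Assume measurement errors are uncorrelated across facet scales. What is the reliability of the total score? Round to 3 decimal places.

0.888

Var(I+A) = 17.2² + 9.4² + 2·[17.2·9.4·0.36] = 384.2 + 116.41 = 500.61.
With uncorrelated errors the cross-covariances are all true-score covariance, so they carry over unchanged; only the diagonal terms shrink to ρᵢσᵢ².
True-score variance = [17.2²·0.85 + 9.4²·0.87] + 116.41 = 328.337 + 116.41 = 444.747.
Reliability = 444.747 / 500.61 = 0.888.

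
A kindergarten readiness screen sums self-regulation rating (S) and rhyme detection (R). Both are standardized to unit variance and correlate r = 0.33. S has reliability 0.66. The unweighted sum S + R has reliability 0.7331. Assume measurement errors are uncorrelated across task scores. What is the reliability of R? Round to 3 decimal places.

0.630

Var(S+R) = 2 + 2·0.33 = 2.660.
True-score variance = ρ_S + ρ_R + 2·0.33, so 0.7331 = (0.66 + ρ_R + 0.66) / 2.660.
ρ_R = 0.7331·2.660 − 0.66 − 0.66 = 0.630.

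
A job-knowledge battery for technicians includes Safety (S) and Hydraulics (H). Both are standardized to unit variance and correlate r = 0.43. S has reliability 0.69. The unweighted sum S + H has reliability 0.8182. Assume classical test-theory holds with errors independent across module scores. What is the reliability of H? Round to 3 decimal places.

0.790

Var(S+H) = 2 + 2·0.43 = 2.860.
True-score variance = ρ_S + ρ_H + 2·0.43, so 0.8182 = (0.69 + ρ_H + 0.86) / 2.860.
ρ_H = 0.8182·2.860 − 0.69 − 0.86 = 0.790.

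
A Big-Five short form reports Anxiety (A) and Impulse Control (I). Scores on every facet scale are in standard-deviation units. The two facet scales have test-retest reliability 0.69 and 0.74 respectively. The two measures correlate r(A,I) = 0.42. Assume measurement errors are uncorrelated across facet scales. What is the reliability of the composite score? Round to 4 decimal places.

Var(A+I) = 2 + 2·[0.42] = 2 + 0.84 = 2.84.
Because errors are independent across components, Cov(Tᵢ,Tⱼ) = Cov(Xᵢ,Xⱼ); the off-diagonal part of the true-score variance is the same as above.
True-score variance = [0.69 + 0.74] + 0.84 = 1.43 + 0.84 = 2.27.
Reliability = 2.27 / 2.84 = 0.7993.

0.7993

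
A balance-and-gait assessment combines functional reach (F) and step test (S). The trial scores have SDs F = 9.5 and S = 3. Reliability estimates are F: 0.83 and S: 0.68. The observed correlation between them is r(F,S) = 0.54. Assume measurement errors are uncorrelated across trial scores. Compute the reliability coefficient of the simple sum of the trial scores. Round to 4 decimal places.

Var(F+S) = 9.5² + 3² + 2·[9.5·3·0.54] = 99.25 + 30.78 = 130.03.
With uncorrelated errors the cross-covariances are all true-score covariance, so they carry over unchanged; only the diagonal terms shrink to ρᵢσᵢ².
True-score variance = [9.5²·0.83 + 3²·0.68] + 30.78 = 81.0275 + 30.78 = 111.808.
Reliability = 111.808 / 130.03 = 0.8599.

0.8599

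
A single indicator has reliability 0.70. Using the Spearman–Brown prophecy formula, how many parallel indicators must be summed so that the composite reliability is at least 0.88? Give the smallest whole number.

k ≥ ρ*(1−ρ₁)/(ρ₁(1−ρ*)) = 0.88·0.30 / (0.70·0.12) = 3.143.
Smallest integer k = 4.

4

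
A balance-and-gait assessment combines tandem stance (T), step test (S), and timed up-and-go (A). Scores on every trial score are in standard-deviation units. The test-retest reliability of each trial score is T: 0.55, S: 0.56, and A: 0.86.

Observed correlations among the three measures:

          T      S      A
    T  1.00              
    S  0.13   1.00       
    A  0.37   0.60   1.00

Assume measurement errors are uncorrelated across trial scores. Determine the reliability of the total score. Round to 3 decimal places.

Var(T+S+A) = 3 + 2·[0.13 + 0.37 + 0.60] = 3 + 2.2 = 5.2.
Because errors are independent across components, Cov(Tᵢ,Tⱼ) = Cov(Xᵢ,Xⱼ); the off-diagonal part of the true-score variance is the same as above.
True-score variance = [0.55 + 0.56 + 0.86] + 2.2 = 1.97 + 2.2 = 4.17.
Reliability = 4.17 / 5.2 = 0.802.

0.802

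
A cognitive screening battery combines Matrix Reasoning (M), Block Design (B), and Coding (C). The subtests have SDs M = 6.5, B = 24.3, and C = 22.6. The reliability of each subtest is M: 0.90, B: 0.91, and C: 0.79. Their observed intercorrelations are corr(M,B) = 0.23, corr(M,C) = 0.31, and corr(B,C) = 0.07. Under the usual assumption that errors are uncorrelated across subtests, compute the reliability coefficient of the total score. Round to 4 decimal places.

Var(M+B+C) = 6.5² + 24.3² + 22.6² + 2·[6.5·24.3·0.23 + 6.5·22.6·0.31 + 24.3·22.6·0.07] = 1143.5 + 240.62 = 1384.12.
Under uncorrelated errors the observed covariances equal the true-score covariances, so only the own-variance terms attenuate.
True-score variance = [6.5²·0.90 + 24.3²·0.91 + 22.6²·0.79] + 240.62 = 978.871 + 240.62 = 1219.49.
Reliability = 1219.49 / 1384.12 = 0.8811.

0.8811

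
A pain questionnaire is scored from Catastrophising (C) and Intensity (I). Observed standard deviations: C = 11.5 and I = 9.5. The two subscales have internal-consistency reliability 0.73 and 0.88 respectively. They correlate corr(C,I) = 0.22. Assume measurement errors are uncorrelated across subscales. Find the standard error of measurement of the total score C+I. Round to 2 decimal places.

Var(total) = 222.5 + 48.07 = 270.57.
True-score variance = 175.963 + 48.07 = 224.032, so reliability = 0.8280.
Error variance = 270.57 − 224.032 = 46.5375; SEM = √46.5375 = 6.82.

6.82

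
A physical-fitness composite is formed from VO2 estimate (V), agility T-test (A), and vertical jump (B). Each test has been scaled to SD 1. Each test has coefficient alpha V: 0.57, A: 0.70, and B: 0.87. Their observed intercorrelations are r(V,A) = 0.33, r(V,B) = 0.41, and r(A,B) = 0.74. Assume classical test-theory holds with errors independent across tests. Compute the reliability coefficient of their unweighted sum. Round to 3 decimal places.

0.856

Var(V+A+B) = 3 + 2·[0.33 + 0.41 + 0.74] = 3 + 2.96 = 5.96.
With uncorrelated errors the cross-covariances are all true-score covariance, so they carry over unchanged; only the diagonal terms shrink to ρᵢσᵢ².
True-score variance = [0.57 + 0.70 + 0.87] + 2.96 = 2.14 + 2.96 = 5.1.
Reliability = 5.1 / 5.96 = 0.856.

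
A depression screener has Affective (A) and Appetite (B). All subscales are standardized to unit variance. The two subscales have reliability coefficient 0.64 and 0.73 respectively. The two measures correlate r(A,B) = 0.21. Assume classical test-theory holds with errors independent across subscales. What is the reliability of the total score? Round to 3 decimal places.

0.740

Var(A+B) = 2 + 2·[0.21] = 2 + 0.42 = 2.42.
With uncorrelated errors the cross-covariances are all true-score covariance, so they carry over unchanged; only the diagonal terms shrink to ρᵢσᵢ².
True-score variance = [0.64 + 0.73] + 0.42 = 1.37 + 0.42 = 1.79.
Reliability = 1.79 / 2.42 = 0.740.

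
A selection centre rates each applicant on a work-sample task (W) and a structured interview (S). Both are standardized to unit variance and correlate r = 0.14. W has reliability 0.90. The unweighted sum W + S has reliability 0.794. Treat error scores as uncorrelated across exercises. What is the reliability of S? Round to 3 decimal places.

0.630

Var(W+S) = 2 + 2·0.14 = 2.280.
True-score variance = ρ_W + ρ_S + 2·0.14, so 0.794 = (0.90 + ρ_S + 0.28) / 2.280.
ρ_S = 0.794·2.280 − 0.90 − 0.28 = 0.630.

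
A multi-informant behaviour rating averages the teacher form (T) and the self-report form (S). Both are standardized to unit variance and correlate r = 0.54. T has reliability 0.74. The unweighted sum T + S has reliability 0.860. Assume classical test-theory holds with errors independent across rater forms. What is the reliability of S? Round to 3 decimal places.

0.829

Var(T+S) = 2 + 2·0.54 = 3.080.
True-score variance = ρ_T + ρ_S + 2·0.54, so 0.860 = (0.74 + ρ_S + 1.08) / 3.080.
ρ_S = 0.860·3.080 − 0.74 − 1.08 = 0.829.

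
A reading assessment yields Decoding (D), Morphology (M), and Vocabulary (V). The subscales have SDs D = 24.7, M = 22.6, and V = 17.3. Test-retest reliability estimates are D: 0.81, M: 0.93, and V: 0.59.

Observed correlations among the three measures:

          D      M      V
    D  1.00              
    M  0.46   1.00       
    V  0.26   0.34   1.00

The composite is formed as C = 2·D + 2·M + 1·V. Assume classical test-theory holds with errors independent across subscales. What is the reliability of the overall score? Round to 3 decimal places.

Var(C) = 2²·24.7² + 2²·22.6² + 17.3² + 2·[4·24.7·22.6·0.46 + 2·24.7·17.3·0.26 + 2·22.6·17.3·0.34] = 4782.69 + 3030.38 = 7813.07.
Under uncorrelated errors the observed covariances equal the true-score covariances, so only the own-variance terms attenuate.
True-score variance = [2²·24.7²·0.81 + 2²·22.6²·0.93 + 17.3²·0.59] + 3030.38 = 4053.3 + 3030.38 = 7083.68.
Reliability = 7083.68 / 7813.07 = 0.907.

0.907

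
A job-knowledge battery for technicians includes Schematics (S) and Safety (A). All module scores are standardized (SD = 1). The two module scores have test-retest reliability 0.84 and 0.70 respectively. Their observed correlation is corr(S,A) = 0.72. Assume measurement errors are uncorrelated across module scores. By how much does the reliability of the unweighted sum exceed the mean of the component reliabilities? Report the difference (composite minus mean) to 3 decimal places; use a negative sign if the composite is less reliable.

0.096

Var(sum) = 2 + 1.44 = 3.44; true-score variance = 1.54 + 1.44 = 2.98; composite reliability = 0.8663.
Mean component reliability = 0.7700.
Difference = 0.8663 − 0.7700 = 0.096.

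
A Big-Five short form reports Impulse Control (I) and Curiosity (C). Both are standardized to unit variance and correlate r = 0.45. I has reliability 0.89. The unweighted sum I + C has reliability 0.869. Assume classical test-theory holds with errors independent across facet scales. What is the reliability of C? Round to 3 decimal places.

Var(I+C) = 2 + 2·0.45 = 2.900.
True-score variance = ρ_I + ρ_C + 2·0.45, so 0.869 = (0.89 + ρ_C + 0.90) / 2.900.
ρ_C = 0.869·2.900 − 0.89 − 0.90 = 0.730.

0.730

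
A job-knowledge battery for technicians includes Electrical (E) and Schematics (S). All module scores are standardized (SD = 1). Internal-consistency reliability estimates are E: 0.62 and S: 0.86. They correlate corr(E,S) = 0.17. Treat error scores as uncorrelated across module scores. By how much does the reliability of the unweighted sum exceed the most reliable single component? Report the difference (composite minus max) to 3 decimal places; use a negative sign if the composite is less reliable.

Var(sum) = 2 + 0.34 = 2.34; true-score variance = 1.48 + 0.34 = 1.82; composite reliability = 0.7778.
Max component reliability = 0.8600.
Difference = 0.7778 − 0.8600 = -0.082.

-0.082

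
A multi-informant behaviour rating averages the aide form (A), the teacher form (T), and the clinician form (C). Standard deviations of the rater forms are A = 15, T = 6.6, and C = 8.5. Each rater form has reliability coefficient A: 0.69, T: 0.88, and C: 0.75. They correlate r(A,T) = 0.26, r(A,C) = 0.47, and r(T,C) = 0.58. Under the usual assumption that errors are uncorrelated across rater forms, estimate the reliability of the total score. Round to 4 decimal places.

0.8388

Var(A+T+C) = 15² + 6.6² + 8.5² + 2·[15·6.6·0.26 + 15·8.5·0.47 + 6.6·8.5·0.58] = 340.81 + 236.406 = 577.216.
Under uncorrelated errors the observed covariances equal the true-score covariances, so only the own-variance terms attenuate.
True-score variance = [15²·0.69 + 6.6²·0.88 + 8.5²·0.75] + 236.406 = 247.77 + 236.406 = 484.176.
Reliability = 484.176 / 577.216 = 0.8388.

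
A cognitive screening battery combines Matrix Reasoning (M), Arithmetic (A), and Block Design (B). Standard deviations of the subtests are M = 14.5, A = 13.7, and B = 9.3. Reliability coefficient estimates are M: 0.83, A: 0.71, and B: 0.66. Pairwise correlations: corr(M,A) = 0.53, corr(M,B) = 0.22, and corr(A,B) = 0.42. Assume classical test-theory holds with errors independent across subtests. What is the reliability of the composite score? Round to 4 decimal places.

Var(M+A+B) = 14.5² + 13.7² + 9.3² + 2·[14.5·13.7·0.53 + 14.5·9.3·0.22 + 13.7·9.3·0.42] = 484.43 + 376.927 = 861.357.
With uncorrelated errors the cross-covariances are all true-score covariance, so they carry over unchanged; only the diagonal terms shrink to ρᵢσᵢ².
True-score variance = [14.5²·0.83 + 13.7²·0.71 + 9.3²·0.66] + 376.927 = 364.851 + 376.927 = 741.778.
Reliability = 741.778 / 861.357 = 0.8612.

0.8612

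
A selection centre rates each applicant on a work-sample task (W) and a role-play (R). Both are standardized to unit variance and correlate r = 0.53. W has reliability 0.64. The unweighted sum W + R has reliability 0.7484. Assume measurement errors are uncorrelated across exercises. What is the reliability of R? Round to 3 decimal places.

0.590

Var(W+R) = 2 + 2·0.53 = 3.060.
True-score variance = ρ_W + ρ_R + 2·0.53, so 0.7484 = (0.64 + ρ_R + 1.06) / 3.060.
ρ_R = 0.7484·3.060 − 0.64 − 1.06 = 0.590.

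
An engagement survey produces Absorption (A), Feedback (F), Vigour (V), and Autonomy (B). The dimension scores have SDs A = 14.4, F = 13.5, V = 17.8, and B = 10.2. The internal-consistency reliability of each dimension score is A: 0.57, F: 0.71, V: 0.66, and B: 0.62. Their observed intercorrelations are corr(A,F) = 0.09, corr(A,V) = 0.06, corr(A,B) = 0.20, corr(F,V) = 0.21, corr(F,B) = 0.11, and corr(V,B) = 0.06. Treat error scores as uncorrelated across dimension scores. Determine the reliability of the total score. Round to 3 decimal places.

0.734

Var(A+F+V+B) = 14.4² + 13.5² + 17.8² + 10.2² + 2·[14.4·13.5·0.09 + 14.4·17.8·0.06 + 14.4·10.2·0.20 + 13.5·17.8·0.21 + 13.5·10.2·0.11 + 17.8·10.2·0.06] = 810.49 + 277.51 = 1088.
Under uncorrelated errors the observed covariances equal the true-score covariances, so only the own-variance terms attenuate.
True-score variance = [14.4²·0.57 + 13.5²·0.71 + 17.8²·0.66 + 10.2²·0.62] + 277.51 = 521.212 + 277.51 = 798.721.
Reliability = 798.721 / 1088 = 0.734.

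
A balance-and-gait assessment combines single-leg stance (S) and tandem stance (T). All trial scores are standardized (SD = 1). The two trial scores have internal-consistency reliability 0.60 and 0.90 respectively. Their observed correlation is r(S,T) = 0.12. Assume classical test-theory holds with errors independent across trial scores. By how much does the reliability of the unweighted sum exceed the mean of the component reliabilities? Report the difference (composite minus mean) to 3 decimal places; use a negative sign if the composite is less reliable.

Var(sum) = 2 + 0.24 = 2.24; true-score variance = 1.5 + 0.24 = 1.74; composite reliability = 0.7768.
Mean component reliability = 0.7500.
Difference = 0.7768 − 0.7500 = 0.027.

0.027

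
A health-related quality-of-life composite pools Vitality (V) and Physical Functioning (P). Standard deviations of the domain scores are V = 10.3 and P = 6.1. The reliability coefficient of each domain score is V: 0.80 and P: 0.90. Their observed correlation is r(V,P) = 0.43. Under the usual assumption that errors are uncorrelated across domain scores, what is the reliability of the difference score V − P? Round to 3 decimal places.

Var(V−P) = 10.3² + 6.1² − 2·10.3·6.1·0.43 = 143.3 − 54.0338 = 89.2662.
With uncorrelated errors the cross-covariances are all true-score covariance, so they carry over unchanged; only the diagonal terms shrink to ρᵢσᵢ².
True-score variance = [10.3²·0.80 + 6.1²·0.90] − 54.0338 = 118.361 − 54.0338 = 64.3272.
Reliability = 64.3272 / 89.2662 = 0.721.

0.721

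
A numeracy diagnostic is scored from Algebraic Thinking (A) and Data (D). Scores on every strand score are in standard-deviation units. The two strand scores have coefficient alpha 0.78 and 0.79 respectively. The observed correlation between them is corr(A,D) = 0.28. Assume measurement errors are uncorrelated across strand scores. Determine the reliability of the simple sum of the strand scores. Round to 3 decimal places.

Var(A+D) = 2 + 2·[0.28] = 2 + 0.56 = 2.56.
Under uncorrelated errors the observed covariances equal the true-score covariances, so only the own-variance terms attenuate.
True-score variance = [0.78 + 0.79] + 0.56 = 1.57 + 0.56 = 2.13.
Reliability = 2.13 / 2.56 = 0.832.

0.832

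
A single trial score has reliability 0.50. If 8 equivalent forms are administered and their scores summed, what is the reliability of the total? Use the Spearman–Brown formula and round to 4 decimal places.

0.8889

ρ_k = kρ / (1 + (k−1)ρ) = 8·0.50 / (1 + 7·0.50) = 4.000 / 4.500 = 0.8889.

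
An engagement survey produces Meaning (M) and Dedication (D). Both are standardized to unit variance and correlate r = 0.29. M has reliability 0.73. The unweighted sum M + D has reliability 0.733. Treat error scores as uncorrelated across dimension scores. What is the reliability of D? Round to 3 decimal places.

Var(M+D) = 2 + 2·0.29 = 2.580.
True-score variance = ρ_M + ρ_D + 2·0.29, so 0.733 = (0.73 + ρ_D + 0.58) / 2.580.
ρ_D = 0.733·2.580 − 0.73 − 0.58 = 0.581.

0.581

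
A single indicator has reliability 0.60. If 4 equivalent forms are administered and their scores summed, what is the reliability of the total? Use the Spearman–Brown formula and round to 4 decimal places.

0.8571

ρ_k = kρ / (1 + (k−1)ρ) = 4·0.60 / (1 + 3·0.60) = 2.400 / 2.800 = 0.8571.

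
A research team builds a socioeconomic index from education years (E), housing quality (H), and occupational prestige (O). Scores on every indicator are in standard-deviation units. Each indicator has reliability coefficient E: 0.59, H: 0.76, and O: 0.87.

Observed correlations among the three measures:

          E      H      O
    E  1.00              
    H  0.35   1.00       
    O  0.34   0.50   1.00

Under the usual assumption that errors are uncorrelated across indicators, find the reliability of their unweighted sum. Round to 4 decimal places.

Var(E+H+O) = 3 + 2·[0.35 + 0.34 + 0.50] = 3 + 2.38 = 5.38.
Under uncorrelated errors the observed covariances equal the true-score covariances, so only the own-variance terms attenuate.
True-score variance = [0.59 + 0.76 + 0.87] + 2.38 = 2.22 + 2.38 = 4.6.
Reliability = 4.6 / 5.38 = 0.8550.

0.8550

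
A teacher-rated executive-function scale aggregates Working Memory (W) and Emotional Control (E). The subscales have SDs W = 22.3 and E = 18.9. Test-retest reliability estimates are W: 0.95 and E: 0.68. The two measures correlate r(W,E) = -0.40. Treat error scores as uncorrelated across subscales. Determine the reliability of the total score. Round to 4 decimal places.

Var(W+E) = 22.3² + 18.9² + 2·[22.3·18.9·(-0.40)] = 854.5 − 337.176 = 517.324.
With uncorrelated errors the cross-covariances are all true-score covariance, so they carry over unchanged; only the diagonal terms shrink to ρᵢσᵢ².
True-score variance = [22.3²·0.95 + 18.9²·0.68] − 337.176 = 715.328 − 337.176 = 378.152.
Reliability = 378.152 / 517.324 = 0.7310.

0.7310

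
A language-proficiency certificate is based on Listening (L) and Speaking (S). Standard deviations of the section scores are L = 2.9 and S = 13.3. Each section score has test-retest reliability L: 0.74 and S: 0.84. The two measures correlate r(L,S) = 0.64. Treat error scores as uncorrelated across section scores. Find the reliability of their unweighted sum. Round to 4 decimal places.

0.8701

Var(L+S) = 2.9² + 13.3² + 2·[2.9·13.3·0.64] = 185.3 + 49.3696 = 234.67.
Under uncorrelated errors the observed covariances equal the true-score covariances, so only the own-variance terms attenuate.
True-score variance = [2.9²·0.74 + 13.3²·0.84] + 49.3696 = 154.811 + 49.3696 = 204.181.
Reliability = 204.181 / 234.67 = 0.8701.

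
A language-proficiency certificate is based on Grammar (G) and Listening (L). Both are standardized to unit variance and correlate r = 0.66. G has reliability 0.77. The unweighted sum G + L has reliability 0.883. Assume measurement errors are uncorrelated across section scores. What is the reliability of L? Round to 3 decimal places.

0.842

Var(G+L) = 2 + 2·0.66 = 3.320.
True-score variance = ρ_G + ρ_L + 2·0.66, so 0.883 = (0.77 + ρ_L + 1.32) / 3.320.
ρ_L = 0.883·3.320 − 0.77 − 1.32 = 0.842.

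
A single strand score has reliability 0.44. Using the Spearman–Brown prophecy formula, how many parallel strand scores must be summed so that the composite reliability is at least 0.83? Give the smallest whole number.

k ≥ ρ*(1−ρ₁)/(ρ₁(1−ρ*)) = 0.83·0.56 / (0.44·0.17) = 6.214.
Smallest integer k = 7.

7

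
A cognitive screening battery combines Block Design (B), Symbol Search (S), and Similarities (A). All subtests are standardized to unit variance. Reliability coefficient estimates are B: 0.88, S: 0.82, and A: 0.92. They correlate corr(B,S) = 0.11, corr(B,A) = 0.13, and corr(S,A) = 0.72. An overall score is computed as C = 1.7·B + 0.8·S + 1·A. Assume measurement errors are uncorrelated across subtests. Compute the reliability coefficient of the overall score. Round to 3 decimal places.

0.916

Var(C) = 1.7² + 0.8² + 1 + 2·[1.36·0.11 + 1.7·0.13 + 0.8·0.72] = 4.53 + 1.8932 = 6.4232.
Because errors are independent across components, Cov(Tᵢ,Tⱼ) = Cov(Xᵢ,Xⱼ); the off-diagonal part of the true-score variance is the same as above.
True-score variance = [1.7²·0.88 + 0.8²·0.82 + 0.92] + 1.8932 = 3.988 + 1.8932 = 5.8812.
Reliability = 5.8812 / 6.4232 = 0.916.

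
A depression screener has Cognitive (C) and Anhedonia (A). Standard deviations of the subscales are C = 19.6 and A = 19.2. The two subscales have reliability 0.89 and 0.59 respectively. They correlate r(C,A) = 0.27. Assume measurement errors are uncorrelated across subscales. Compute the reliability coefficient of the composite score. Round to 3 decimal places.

Var(C+A) = 19.6² + 19.2² + 2·[19.6·19.2·0.27] = 752.8 + 203.213 = 956.013.
Under uncorrelated errors the observed covariances equal the true-score covariances, so only the own-variance terms attenuate.
True-score variance = [19.6²·0.89 + 19.2²·0.59] + 203.213 = 559.4 + 203.213 = 762.613.
Reliability = 762.613 / 956.013 = 0.798.

0.798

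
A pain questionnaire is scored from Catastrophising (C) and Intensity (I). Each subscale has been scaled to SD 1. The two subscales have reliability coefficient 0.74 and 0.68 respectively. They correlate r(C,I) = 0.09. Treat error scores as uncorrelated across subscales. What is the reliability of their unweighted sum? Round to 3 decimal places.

0.734

Var(C+I) = 2 + 2·[0.09] = 2 + 0.18 = 2.18.
Because errors are independent across components, Cov(Tᵢ,Tⱼ) = Cov(Xᵢ,Xⱼ); the off-diagonal part of the true-score variance is the same as above.
True-score variance = [0.74 + 0.68] + 0.18 = 1.42 + 0.18 = 1.6.
Reliability = 1.6 / 2.18 = 0.734.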